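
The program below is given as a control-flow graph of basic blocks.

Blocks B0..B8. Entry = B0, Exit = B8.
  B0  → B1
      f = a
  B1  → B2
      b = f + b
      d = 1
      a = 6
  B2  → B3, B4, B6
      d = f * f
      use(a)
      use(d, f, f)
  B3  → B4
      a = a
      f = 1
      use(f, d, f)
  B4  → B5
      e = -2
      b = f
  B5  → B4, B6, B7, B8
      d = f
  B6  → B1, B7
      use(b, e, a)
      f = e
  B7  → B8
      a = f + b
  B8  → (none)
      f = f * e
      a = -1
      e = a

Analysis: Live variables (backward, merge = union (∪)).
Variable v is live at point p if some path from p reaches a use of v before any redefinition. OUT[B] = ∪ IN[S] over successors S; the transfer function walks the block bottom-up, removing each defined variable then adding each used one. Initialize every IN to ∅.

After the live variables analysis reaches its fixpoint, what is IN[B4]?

Answer: {a, f}

Derivation:
Converged values:
  B0:  IN={a, b, e}  OUT={b, e, f}
  B1:  IN={b, e, f}  OUT={a, b, e, f}
  B2:  IN={a, b, e, f}  OUT={a, b, d, e, f}
  B3:  IN={a, d}  OUT={a, f}
  B4:  IN={a, f}  OUT={a, b, e, f}
  B5:  IN={a, b, e, f}  OUT={a, b, e, f}
  B6:  IN={a, b, e}  OUT={b, e, f}
  B7:  IN={b, e, f}  OUT={e, f}
  B8:  IN={e, f}  OUT={}

Merge at B4: OUT[B4] = IN[B5] = {a, b, e, f}
Applying B4's transfer function to that OUT value gives IN[B4] (row B4 above).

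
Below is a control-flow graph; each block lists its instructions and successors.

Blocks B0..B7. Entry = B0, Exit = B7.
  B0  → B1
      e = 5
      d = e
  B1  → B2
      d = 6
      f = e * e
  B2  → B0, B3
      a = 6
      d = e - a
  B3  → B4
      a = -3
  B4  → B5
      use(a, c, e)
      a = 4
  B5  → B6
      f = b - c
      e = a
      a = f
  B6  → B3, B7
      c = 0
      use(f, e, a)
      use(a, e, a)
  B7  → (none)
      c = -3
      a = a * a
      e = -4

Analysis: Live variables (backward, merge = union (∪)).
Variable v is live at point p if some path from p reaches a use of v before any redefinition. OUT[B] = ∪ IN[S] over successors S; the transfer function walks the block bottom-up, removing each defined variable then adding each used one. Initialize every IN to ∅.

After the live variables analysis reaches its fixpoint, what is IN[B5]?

Fixpoint table:
  B0: | IN={b, c} | OUT={b, c, e}
  B1: | IN={b, c, e} | OUT={b, c, e}
  B2: | IN={b, c, e} | OUT={b, c, e}
  B3: | IN={b, c, e} | OUT={a, b, c, e}
  B4: | IN={a, b, c, e} | OUT={a, b, c}
  B5: | IN={a, b, c} | OUT={a, b, e, f}
  B6: | IN={a, b, e, f} | OUT={a, b, c, e}
  B7: | IN={a} | OUT={}

Merge at B5: OUT[B5] = IN[B6] = {a, b, e, f}
Applying B5's transfer function to that OUT value gives IN[B5] (row B5 above).

Answer: {a, b, c}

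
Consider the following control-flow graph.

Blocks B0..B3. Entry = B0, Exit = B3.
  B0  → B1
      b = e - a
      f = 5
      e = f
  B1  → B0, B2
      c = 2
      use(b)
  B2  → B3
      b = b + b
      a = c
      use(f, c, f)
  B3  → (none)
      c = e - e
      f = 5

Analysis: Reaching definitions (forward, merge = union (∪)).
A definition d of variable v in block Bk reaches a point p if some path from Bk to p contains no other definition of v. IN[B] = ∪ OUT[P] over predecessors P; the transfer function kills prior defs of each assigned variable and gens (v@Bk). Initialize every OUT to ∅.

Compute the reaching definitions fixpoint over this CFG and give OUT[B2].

Converged values:
  B0:  IN={b@B0, c@B1, e@B0, f@B0}  OUT={b@B0, c@B1, e@B0, f@B0}
  B1:  IN={b@B0, c@B1, e@B0, f@B0}  OUT={b@B0, c@B1, e@B0, f@B0}
  B2:  IN={b@B0, c@B1, e@B0, f@B0}  OUT={a@B2, b@B2, c@B1, e@B0, f@B0}
  B3:  IN={a@B2, b@B2, c@B1, e@B0, f@B0}  OUT={a@B2, b@B2, c@B3, e@B0, f@B3}

Merge at B2: IN[B2] = OUT[B1] = {b@B0, c@B1, e@B0, f@B0}
Applying B2's transfer function to that IN value gives OUT[B2] (row B2 above).

Answer: {a@B2, b@B2, c@B1, e@B0, f@B0}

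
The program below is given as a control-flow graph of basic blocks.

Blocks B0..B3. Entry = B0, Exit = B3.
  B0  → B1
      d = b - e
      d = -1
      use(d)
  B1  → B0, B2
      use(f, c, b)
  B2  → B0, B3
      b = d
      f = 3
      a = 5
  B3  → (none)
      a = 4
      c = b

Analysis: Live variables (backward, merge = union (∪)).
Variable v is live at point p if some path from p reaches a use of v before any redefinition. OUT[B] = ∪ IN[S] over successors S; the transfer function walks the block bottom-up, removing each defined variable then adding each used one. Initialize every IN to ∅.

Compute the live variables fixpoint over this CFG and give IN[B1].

Per-block solution:
  B0:  IN={b, c, e, f}  OUT={b, c, d, e, f}
  B1:  IN={b, c, d, e, f}  OUT={b, c, d, e, f}
  B2:  IN={c, d, e}  OUT={b, c, e, f}
  B3:  IN={b}  OUT={}

Merge at B1: OUT[B1] = IN[B0] ⊔ IN[B2] = {b, c, d, e, f}
Applying B1's transfer function to that OUT value gives IN[B1] (row B1 above).

Answer: {b, c, d, e, f}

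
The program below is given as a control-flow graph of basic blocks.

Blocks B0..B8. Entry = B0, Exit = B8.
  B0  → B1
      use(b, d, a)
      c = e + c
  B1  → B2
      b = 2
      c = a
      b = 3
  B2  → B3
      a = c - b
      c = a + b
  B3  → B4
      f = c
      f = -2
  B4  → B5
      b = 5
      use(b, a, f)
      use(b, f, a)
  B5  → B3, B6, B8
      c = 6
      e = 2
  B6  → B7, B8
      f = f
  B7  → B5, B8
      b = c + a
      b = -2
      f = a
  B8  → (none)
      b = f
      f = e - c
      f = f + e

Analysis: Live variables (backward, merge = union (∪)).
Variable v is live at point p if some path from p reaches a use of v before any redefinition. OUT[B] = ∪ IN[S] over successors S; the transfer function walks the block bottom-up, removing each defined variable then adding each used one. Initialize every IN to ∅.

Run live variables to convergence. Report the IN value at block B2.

Fixpoint table:
  B0: | IN={a, b, c, d, e} | OUT={a}
  B1: | IN={a} | OUT={b, c}
  B2: | IN={b, c} | OUT={a, c}
  B3: | IN={a, c} | OUT={a, f}
  B4: | IN={a, f} | OUT={a, f}
  B5: | IN={a, f} | OUT={a, c, e, f}
  B6: | IN={a, c, e, f} | OUT={a, c, e, f}
  B7: | IN={a, c, e} | OUT={a, c, e, f}
  B8: | IN={c, e, f} | OUT={}

Merge at B2: OUT[B2] = IN[B3] = {a, c}
Applying B2's transfer function to that OUT value gives IN[B2] (row B2 above).

Answer: {b, c}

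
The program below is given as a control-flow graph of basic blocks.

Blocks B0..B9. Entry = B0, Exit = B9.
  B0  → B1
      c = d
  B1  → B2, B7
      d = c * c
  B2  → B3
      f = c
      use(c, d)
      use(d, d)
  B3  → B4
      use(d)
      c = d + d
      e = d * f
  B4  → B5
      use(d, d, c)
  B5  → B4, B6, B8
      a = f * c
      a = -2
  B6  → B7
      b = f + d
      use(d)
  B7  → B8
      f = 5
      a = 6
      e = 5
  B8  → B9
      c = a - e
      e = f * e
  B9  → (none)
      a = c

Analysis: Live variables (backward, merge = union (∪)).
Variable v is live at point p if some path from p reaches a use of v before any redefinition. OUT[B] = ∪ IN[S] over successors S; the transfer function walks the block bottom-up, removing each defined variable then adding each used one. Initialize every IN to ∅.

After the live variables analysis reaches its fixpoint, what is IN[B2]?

Fixpoint table:
  B0:   IN={d}   OUT={c}
  B1:   IN={c}   OUT={c, d}
  B2:   IN={c, d}   OUT={d, f}
  B3:   IN={d, f}   OUT={c, d, e, f}
  B4:   IN={c, d, e, f}   OUT={c, d, e, f}
  B5:   IN={c, d, e, f}   OUT={a, c, d, e, f}
  B6:   IN={d, f}   OUT={}
  B7:   IN={}   OUT={a, e, f}
  B8:   IN={a, e, f}   OUT={c}
  B9:   IN={c}   OUT={}

Merge at B2: OUT[B2] = IN[B3] = {d, f}
Applying B2's transfer function to that OUT value gives IN[B2] (row B2 above).

Answer: {c, d}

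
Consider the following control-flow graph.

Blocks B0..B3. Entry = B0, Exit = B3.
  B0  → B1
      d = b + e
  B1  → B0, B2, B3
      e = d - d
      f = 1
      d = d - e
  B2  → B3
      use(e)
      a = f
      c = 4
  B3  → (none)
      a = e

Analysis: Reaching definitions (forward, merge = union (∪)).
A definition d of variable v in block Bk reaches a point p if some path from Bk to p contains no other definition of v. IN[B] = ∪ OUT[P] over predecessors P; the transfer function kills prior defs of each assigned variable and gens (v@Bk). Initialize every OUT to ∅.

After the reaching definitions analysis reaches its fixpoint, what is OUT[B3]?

Answer: {a@B3, c@B2, d@B1, e@B1, f@B1}

Working:
Per-block solution:
  B0:   IN={d@B1, e@B1, f@B1}   OUT={d@B0, e@B1, f@B1}
  B1:   IN={d@B0, e@B1, f@B1}   OUT={d@B1, e@B1, f@B1}
  B2:   IN={d@B1, e@B1, f@B1}   OUT={a@B2, c@B2, d@B1, e@B1, f@B1}
  B3:   IN={a@B2, c@B2, d@B1, e@B1, f@B1}   OUT={a@B3, c@B2, d@B1, e@B1, f@B1}

Merge at B3: IN[B3] = OUT[B1] ⊔ OUT[B2] = {a@B2, c@B2, d@B1, e@B1, f@B1}
Applying B3's transfer function to that IN value gives OUT[B3] (row B3 above).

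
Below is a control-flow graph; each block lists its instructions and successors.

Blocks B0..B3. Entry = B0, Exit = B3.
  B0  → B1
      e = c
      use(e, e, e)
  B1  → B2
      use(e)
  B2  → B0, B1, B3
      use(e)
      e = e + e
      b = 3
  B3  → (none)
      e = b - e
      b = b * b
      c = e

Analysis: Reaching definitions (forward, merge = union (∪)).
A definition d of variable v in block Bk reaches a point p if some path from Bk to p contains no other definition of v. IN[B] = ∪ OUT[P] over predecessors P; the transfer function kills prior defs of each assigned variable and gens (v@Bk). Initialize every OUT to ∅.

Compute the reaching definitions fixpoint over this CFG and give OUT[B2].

Answer: {b@B2, e@B2}

Working:
Converged values:
  B0:   IN={b@B2, e@B2}   OUT={b@B2, e@B0}
  B1:   IN={b@B2, e@B0, e@B2}   OUT={b@B2, e@B0, e@B2}
  B2:   IN={b@B2, e@B0, e@B2}   OUT={b@B2, e@B2}
  B3:   IN={b@B2, e@B2}   OUT={b@B3, c@B3, e@B3}

Merge at B2: IN[B2] = OUT[B1] = {b@B2, e@B0, e@B2}
Applying B2's transfer function to that IN value gives OUT[B2] (row B2 above).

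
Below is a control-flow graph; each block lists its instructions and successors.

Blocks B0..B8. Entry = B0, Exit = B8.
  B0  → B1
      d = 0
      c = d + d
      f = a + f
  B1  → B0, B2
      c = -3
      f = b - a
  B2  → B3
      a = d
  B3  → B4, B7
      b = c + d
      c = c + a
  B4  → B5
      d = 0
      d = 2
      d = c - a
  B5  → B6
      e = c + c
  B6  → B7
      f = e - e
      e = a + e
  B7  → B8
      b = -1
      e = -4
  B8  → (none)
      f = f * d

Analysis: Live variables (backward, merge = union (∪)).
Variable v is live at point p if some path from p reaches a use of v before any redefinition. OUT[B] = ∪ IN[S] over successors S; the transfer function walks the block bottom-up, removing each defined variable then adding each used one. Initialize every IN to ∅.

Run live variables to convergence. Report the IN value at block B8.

Fixpoint table:
  B0:   IN={a, b, f}   OUT={a, b, d}
  B1:   IN={a, b, d}   OUT={a, b, c, d, f}
  B2:   IN={c, d, f}   OUT={a, c, d, f}
  B3:   IN={a, c, d, f}   OUT={a, c, d, f}
  B4:   IN={a, c}   OUT={a, c, d}
  B5:   IN={a, c, d}   OUT={a, d, e}
  B6:   IN={a, d, e}   OUT={d, f}
  B7:   IN={d, f}   OUT={d, f}
  B8:   IN={d, f}   OUT={}

B8 is the boundary node: OUT[B8] = {}
Applying B8's transfer function to that OUT value gives IN[B8] (row B8 above).

Answer: {d, f}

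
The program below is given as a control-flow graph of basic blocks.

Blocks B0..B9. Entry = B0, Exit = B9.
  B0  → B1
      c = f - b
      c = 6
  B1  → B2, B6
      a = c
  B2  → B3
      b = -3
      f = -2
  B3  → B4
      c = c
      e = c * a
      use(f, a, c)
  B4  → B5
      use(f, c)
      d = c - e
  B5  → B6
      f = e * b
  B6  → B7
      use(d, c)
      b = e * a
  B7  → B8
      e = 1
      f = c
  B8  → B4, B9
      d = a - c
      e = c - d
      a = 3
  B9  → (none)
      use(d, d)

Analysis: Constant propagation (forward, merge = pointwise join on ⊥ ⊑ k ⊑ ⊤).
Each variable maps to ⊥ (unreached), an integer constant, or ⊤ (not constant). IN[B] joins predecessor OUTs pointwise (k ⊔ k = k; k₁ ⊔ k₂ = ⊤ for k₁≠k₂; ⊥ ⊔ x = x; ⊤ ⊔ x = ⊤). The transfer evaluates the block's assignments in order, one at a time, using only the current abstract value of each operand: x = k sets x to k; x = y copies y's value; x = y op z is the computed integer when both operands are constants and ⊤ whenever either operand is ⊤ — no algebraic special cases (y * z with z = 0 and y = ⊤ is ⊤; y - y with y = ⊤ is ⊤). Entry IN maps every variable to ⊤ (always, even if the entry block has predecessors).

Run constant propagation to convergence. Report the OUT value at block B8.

Per-block solution:
  B0:  IN=(all ⊤)  OUT={c:6; rest ⊤}
  B1:  IN={c:6; rest ⊤}  OUT={a:6, c:6; rest ⊤}
  B2:  IN={a:6, c:6; rest ⊤}  OUT={a:6, b:-3, c:6, f:-2; rest ⊤}
  B3:  IN={a:6, b:-3, c:6, f:-2; rest ⊤}  OUT={a:6, b:-3, c:6, e:36, f:-2; rest ⊤}
  B4:  IN={c:6; rest ⊤}  OUT={c:6; rest ⊤}
  B5:  IN={c:6; rest ⊤}  OUT={c:6; rest ⊤}
  B6:  IN={c:6; rest ⊤}  OUT={c:6; rest ⊤}
  B7:  IN={c:6; rest ⊤}  OUT={c:6, e:1, f:6; rest ⊤}
  B8:  IN={c:6, e:1, f:6; rest ⊤}  OUT={a:3, c:6, f:6; rest ⊤}
  B9:  IN={a:3, c:6, f:6; rest ⊤}  OUT={a:3, c:6, f:6; rest ⊤}

Merge at B8: IN[B8] = OUT[B7] = {a: ⊤, b: ⊤, c: 6, d: ⊤, e: 1, f: 6}
Applying B8's transfer function to that IN value gives OUT[B8] (row B8 above).

Answer: {a: 3, b: ⊤, c: 6, d: ⊤, e: ⊤, f: 6}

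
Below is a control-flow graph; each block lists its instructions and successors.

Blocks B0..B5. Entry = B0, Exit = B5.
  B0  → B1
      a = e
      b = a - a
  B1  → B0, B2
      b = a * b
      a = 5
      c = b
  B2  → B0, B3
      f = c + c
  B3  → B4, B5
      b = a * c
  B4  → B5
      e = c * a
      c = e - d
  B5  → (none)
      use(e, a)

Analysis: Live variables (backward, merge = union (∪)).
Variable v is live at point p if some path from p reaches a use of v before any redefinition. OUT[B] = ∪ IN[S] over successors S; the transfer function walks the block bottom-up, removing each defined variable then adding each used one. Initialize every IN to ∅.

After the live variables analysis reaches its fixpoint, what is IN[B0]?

Answer: {d, e}

Trace:
Converged values:
  B0: | IN={d, e} | OUT={a, b, d, e}
  B1: | IN={a, b, d, e} | OUT={a, c, d, e}
  B2: | IN={a, c, d, e} | OUT={a, c, d, e}
  B3: | IN={a, c, d, e} | OUT={a, c, d, e}
  B4: | IN={a, c, d} | OUT={a, e}
  B5: | IN={a, e} | OUT={}

Merge at B0: OUT[B0] = IN[B1] = {a, b, d, e}
Applying B0's transfer function to that OUT value gives IN[B0] (row B0 above).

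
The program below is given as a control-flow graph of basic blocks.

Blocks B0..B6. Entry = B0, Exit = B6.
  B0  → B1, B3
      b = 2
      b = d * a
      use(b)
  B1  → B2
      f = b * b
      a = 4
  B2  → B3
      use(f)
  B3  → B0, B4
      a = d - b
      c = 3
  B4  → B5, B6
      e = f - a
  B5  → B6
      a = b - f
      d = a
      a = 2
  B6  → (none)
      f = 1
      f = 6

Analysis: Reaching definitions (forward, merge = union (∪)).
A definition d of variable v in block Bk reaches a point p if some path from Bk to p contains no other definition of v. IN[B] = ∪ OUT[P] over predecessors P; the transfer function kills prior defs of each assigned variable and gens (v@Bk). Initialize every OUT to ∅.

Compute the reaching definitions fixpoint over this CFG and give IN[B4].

Fixpoint table:
  B0:  IN={a@B3, b@B0, c@B3, f@B1}  OUT={a@B3, b@B0, c@B3, f@B1}
  B1:  IN={a@B3, b@B0, c@B3, f@B1}  OUT={a@B1, b@B0, c@B3, f@B1}
  B2:  IN={a@B1, b@B0, c@B3, f@B1}  OUT={a@B1, b@B0, c@B3, f@B1}
  B3:  IN={a@B1, a@B3, b@B0, c@B3, f@B1}  OUT={a@B3, b@B0, c@B3, f@B1}
  B4:  IN={a@B3, b@B0, c@B3, f@B1}  OUT={a@B3, b@B0, c@B3, e@B4, f@B1}
  B5:  IN={a@B3, b@B0, c@B3, e@B4, f@B1}  OUT={a@B5, b@B0, c@B3, d@B5, e@B4, f@B1}
  B6:  IN={a@B3, a@B5, b@B0, c@B3, d@B5, e@B4, f@B1}  OUT={a@B3, a@B5, b@B0, c@B3, d@B5, e@B4, f@B6}

Merge at B4: IN[B4] = OUT[B3] = {a@B3, b@B0, c@B3, f@B1}

Answer: {a@B3, b@B0, c@B3, f@B1}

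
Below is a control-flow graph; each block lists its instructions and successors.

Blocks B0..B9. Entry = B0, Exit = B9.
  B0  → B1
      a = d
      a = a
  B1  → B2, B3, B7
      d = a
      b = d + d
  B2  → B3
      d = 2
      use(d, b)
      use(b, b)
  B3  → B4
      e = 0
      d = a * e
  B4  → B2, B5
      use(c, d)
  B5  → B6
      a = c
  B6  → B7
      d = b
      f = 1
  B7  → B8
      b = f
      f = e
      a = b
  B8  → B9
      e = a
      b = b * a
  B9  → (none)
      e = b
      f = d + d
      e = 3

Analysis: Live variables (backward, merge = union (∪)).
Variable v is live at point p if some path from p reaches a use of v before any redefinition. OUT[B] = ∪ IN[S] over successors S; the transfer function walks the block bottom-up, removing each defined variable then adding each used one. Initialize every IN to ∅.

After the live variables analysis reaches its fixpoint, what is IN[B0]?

Per-block solution:
  B0:   IN={c, d, e, f}   OUT={a, c, e, f}
  B1:   IN={a, c, e, f}   OUT={a, b, c, d, e, f}
  B2:   IN={a, b, c}   OUT={a, b, c}
  B3:   IN={a, b, c}   OUT={a, b, c, d, e}
  B4:   IN={a, b, c, d, e}   OUT={a, b, c, e}
  B5:   IN={b, c, e}   OUT={b, e}
  B6:   IN={b, e}   OUT={d, e, f}
  B7:   IN={d, e, f}   OUT={a, b, d}
  B8:   IN={a, b, d}   OUT={b, d}
  B9:   IN={b, d}   OUT={}

Merge at B0: OUT[B0] = IN[B1] = {a, c, e, f}
Applying B0's transfer function to that OUT value gives IN[B0] (row B0 above).

Answer: {c, d, e, f}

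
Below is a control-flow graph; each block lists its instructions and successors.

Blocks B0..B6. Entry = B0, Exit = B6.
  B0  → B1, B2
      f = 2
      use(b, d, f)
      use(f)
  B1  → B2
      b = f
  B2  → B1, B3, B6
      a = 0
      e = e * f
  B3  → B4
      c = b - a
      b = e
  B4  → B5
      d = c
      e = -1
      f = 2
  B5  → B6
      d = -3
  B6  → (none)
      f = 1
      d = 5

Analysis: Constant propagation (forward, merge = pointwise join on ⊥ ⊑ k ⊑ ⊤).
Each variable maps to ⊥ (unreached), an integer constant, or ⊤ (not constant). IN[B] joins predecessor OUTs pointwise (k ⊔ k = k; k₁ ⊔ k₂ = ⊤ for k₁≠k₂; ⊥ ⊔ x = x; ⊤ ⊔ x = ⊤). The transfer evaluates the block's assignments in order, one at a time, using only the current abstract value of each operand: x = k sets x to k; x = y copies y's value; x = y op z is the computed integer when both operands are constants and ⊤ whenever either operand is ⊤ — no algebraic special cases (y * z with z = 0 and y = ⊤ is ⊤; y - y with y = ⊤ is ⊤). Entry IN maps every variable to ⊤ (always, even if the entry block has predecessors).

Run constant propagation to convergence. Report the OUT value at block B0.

Fixpoint table:
  B0: | IN=(all ⊤) | OUT={f:2; rest ⊤}
  B1: | IN={f:2; rest ⊤} | OUT={b:2, f:2; rest ⊤}
  B2: | IN={f:2; rest ⊤} | OUT={a:0, f:2; rest ⊤}
  B3: | IN={a:0, f:2; rest ⊤} | OUT={a:0, f:2; rest ⊤}
  B4: | IN={a:0, f:2; rest ⊤} | OUT={a:0, e:-1, f:2; rest ⊤}
  B5: | IN={a:0, e:-1, f:2; rest ⊤} | OUT={a:0, d:-3, e:-1, f:2; rest ⊤}
  B6: | IN={a:0, f:2; rest ⊤} | OUT={a:0, d:5, f:1; rest ⊤}

B0 is the boundary node: IN[B0] = {a: ⊤, b: ⊤, c: ⊤, d: ⊤, e: ⊤, f: ⊤}
Applying B0's transfer function to that IN value gives OUT[B0] (row B0 above).

Answer: {a: ⊤, b: ⊤, c: ⊤, d: ⊤, e: ⊤, f: 2}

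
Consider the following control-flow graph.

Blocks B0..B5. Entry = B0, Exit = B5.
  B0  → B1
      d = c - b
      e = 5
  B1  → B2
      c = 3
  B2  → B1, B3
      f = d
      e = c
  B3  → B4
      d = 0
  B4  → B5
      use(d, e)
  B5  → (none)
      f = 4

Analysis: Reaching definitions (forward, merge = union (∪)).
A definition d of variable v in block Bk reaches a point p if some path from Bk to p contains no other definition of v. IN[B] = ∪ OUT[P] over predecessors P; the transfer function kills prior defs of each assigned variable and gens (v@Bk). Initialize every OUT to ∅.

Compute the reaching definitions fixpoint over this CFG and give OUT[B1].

Answer: {c@B1, d@B0, e@B0, e@B2, f@B2}

Working:
Converged values:
  B0:   IN={}   OUT={d@B0, e@B0}
  B1:   IN={c@B1, d@B0, e@B0, e@B2, f@B2}   OUT={c@B1, d@B0, e@B0, e@B2, f@B2}
  B2:   IN={c@B1, d@B0, e@B0, e@B2, f@B2}   OUT={c@B1, d@B0, e@B2, f@B2}
  B3:   IN={c@B1, d@B0, e@B2, f@B2}   OUT={c@B1, d@B3, e@B2, f@B2}
  B4:   IN={c@B1, d@B3, e@B2, f@B2}   OUT={c@B1, d@B3, e@B2, f@B2}
  B5:   IN={c@B1, d@B3, e@B2, f@B2}   OUT={c@B1, d@B3, e@B2, f@B5}

Merge at B1: IN[B1] = OUT[B0] ⊔ OUT[B2] = {c@B1, d@B0, e@B0, e@B2, f@B2}
Applying B1's transfer function to that IN value gives OUT[B1] (row B1 above).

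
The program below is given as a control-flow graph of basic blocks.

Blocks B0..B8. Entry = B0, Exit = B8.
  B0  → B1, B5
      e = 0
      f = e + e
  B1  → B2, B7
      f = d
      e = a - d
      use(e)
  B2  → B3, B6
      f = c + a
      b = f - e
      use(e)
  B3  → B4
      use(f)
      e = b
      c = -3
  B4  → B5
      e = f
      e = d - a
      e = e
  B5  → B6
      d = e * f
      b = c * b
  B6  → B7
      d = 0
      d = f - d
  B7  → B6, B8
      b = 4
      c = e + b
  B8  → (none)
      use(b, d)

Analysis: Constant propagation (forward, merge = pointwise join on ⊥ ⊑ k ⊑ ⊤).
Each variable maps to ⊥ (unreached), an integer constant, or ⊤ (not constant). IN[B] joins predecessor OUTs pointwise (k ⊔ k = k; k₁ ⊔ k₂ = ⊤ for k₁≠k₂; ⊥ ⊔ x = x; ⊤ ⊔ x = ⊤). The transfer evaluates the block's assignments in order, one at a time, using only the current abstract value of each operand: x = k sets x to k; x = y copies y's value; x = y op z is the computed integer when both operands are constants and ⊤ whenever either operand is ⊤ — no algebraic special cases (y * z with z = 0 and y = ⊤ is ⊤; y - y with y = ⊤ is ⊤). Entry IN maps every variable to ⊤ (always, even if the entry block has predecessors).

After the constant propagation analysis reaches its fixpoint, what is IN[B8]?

Per-block solution:
  B0:  IN=(all ⊤)  OUT={e:0, f:0; rest ⊤}
  B1:  IN={e:0, f:0; rest ⊤}  OUT=(all ⊤)
  B2:  IN=(all ⊤)  OUT=(all ⊤)
  B3:  IN=(all ⊤)  OUT={c:-3; rest ⊤}
  B4:  IN={c:-3; rest ⊤}  OUT={c:-3; rest ⊤}
  B5:  IN=(all ⊤)  OUT=(all ⊤)
  B6:  IN=(all ⊤)  OUT=(all ⊤)
  B7:  IN=(all ⊤)  OUT={b:4; rest ⊤}
  B8:  IN={b:4; rest ⊤}  OUT={b:4; rest ⊤}

Merge at B8: IN[B8] = OUT[B7] = {a: ⊤, b: 4, c: ⊤, d: ⊤, e: ⊤, f: ⊤}

Answer: {a: ⊤, b: 4, c: ⊤, d: ⊤, e: ⊤, f: ⊤}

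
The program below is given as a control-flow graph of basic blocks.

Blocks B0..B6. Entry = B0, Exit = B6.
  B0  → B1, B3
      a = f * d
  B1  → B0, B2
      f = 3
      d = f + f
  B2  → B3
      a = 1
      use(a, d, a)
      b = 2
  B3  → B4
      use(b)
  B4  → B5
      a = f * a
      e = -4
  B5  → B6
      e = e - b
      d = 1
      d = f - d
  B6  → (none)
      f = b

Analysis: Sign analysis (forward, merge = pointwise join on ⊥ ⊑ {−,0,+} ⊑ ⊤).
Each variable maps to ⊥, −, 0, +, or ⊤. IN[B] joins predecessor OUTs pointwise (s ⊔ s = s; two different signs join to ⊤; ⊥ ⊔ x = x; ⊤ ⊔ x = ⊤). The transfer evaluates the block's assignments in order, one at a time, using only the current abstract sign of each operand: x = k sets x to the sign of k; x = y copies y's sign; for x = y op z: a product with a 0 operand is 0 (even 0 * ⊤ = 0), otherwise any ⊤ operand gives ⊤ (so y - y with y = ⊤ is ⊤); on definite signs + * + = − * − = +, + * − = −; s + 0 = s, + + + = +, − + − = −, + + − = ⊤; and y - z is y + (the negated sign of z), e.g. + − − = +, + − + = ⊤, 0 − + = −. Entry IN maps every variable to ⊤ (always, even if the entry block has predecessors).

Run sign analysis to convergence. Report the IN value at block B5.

Answer: {a: ⊤, b: ⊤, c: ⊤, d: ⊤, e: -, f: ⊤}

Working:
Per-block solution:
  B0:   IN=(all ⊤)   OUT=(all ⊤)
  B1:   IN=(all ⊤)   OUT={d:+, f:+; rest ⊤}
  B2:   IN={d:+, f:+; rest ⊤}   OUT={a:+, b:+, d:+, f:+; rest ⊤}
  B3:   IN=(all ⊤)   OUT=(all ⊤)
  B4:   IN=(all ⊤)   OUT={e:-; rest ⊤}
  B5:   IN={e:-; rest ⊤}   OUT=(all ⊤)
  B6:   IN=(all ⊤)   OUT=(all ⊤)

Merge at B5: IN[B5] = OUT[B4] = {a: ⊤, b: ⊤, c: ⊤, d: ⊤, e: -, f: ⊤}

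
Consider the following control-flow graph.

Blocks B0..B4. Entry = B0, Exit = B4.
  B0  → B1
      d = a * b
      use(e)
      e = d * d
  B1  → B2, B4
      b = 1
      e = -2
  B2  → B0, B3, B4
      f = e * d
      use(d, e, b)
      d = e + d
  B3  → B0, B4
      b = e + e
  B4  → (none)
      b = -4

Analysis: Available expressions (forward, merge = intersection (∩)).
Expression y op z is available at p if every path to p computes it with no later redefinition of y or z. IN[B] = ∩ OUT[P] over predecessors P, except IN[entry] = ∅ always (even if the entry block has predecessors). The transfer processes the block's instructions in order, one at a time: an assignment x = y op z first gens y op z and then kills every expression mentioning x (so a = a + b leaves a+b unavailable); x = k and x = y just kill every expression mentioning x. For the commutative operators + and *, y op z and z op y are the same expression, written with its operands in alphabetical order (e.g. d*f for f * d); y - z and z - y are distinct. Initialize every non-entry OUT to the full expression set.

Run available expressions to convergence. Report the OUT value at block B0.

Answer: {a*b, d*d}

Derivation:
Converged values:
  B0:  IN={}  OUT={a*b, d*d}
  B1:  IN={a*b, d*d}  OUT={d*d}
  B2:  IN={d*d}  OUT={}
  B3:  IN={}  OUT={e+e}
  B4:  IN={}  OUT={}

Merge at B0 (entry node, so the boundary value {} is joined with the incoming edge(s)): IN[B0] = {} ∩ OUT[B2] ∩ OUT[B3] = {}
Applying B0's transfer function to that IN value gives OUT[B0] (row B0 above).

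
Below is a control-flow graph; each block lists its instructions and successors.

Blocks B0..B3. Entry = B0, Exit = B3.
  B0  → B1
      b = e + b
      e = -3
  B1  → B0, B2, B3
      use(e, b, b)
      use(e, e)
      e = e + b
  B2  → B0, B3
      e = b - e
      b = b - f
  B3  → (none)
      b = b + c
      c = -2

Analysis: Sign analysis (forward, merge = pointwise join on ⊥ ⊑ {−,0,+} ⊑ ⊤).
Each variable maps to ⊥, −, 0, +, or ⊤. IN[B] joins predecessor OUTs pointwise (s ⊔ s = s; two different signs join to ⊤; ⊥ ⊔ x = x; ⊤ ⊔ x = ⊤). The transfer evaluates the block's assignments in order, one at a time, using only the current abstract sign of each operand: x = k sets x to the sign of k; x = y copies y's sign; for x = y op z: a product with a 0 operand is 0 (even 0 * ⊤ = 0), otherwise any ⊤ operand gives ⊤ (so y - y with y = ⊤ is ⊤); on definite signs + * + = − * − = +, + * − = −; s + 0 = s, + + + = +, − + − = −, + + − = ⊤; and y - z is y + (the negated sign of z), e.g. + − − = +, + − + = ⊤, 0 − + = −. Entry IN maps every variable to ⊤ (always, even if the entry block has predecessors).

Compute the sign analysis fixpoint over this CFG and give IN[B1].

Converged values:
  B0: | IN=(all ⊤) | OUT={e:-; rest ⊤}
  B1: | IN={e:-; rest ⊤} | OUT=(all ⊤)
  B2: | IN=(all ⊤) | OUT=(all ⊤)
  B3: | IN=(all ⊤) | OUT={c:-; rest ⊤}

Merge at B1: IN[B1] = OUT[B0] = {a: ⊤, b: ⊤, c: ⊤, d: ⊤, e: -, f: ⊤}

Answer: {a: ⊤, b: ⊤, c: ⊤, d: ⊤, e: -, f: ⊤}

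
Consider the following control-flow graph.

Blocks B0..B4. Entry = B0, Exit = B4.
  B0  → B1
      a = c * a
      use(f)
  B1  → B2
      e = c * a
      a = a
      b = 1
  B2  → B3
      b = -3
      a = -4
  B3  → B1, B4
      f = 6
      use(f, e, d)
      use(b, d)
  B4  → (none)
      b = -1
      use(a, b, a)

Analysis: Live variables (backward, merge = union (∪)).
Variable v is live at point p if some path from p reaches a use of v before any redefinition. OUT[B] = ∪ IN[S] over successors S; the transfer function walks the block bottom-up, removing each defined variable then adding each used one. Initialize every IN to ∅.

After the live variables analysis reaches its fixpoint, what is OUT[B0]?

Fixpoint table:
  B0:   IN={a, c, d, f}   OUT={a, c, d}
  B1:   IN={a, c, d}   OUT={c, d, e}
  B2:   IN={c, d, e}   OUT={a, b, c, d, e}
  B3:   IN={a, b, c, d, e}   OUT={a, c, d}
  B4:   IN={a}   OUT={}

Merge at B0: OUT[B0] = IN[B1] = {a, c, d}

Answer: {a, c, d}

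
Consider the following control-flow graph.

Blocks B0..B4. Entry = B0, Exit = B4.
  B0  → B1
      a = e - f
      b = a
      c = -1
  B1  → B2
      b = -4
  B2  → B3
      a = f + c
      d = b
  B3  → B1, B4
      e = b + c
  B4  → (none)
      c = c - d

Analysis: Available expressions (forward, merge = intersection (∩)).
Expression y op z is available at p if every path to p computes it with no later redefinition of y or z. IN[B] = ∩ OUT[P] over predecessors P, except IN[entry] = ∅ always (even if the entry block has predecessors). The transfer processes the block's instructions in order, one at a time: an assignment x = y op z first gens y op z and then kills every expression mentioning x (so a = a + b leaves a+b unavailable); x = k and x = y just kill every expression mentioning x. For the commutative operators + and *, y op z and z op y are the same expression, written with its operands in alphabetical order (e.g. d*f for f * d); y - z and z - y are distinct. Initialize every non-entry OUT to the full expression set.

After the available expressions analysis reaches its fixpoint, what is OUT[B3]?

Answer: {b+c, c+f}

Trace:
Converged values:
  B0: | IN={} | OUT={e-f}
  B1: | IN={} | OUT={}
  B2: | IN={} | OUT={c+f}
  B3: | IN={c+f} | OUT={b+c, c+f}
  B4: | IN={b+c, c+f} | OUT={}

Merge at B3: IN[B3] = OUT[B2] = {c+f}
Applying B3's transfer function to that IN value gives OUT[B3] (row B3 above).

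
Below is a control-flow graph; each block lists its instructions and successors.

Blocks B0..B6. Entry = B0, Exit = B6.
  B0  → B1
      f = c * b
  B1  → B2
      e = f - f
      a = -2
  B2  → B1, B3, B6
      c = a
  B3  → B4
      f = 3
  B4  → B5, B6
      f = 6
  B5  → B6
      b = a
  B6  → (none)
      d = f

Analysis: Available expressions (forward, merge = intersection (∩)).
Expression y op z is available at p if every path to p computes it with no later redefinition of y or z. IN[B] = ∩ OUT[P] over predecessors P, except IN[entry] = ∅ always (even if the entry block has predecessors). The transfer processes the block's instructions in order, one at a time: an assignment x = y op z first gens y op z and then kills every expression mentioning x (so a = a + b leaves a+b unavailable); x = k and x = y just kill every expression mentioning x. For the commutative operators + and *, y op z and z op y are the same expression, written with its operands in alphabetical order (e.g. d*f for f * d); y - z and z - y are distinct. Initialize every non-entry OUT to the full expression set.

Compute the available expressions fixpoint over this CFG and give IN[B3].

Converged values:
  B0:  IN={}  OUT={b*c}
  B1:  IN={}  OUT={f-f}
  B2:  IN={f-f}  OUT={f-f}
  B3:  IN={f-f}  OUT={}
  B4:  IN={}  OUT={}
  B5:  IN={}  OUT={}
  B6:  IN={}  OUT={}

Merge at B3: IN[B3] = OUT[B2] = {f-f}

Answer: {f-f}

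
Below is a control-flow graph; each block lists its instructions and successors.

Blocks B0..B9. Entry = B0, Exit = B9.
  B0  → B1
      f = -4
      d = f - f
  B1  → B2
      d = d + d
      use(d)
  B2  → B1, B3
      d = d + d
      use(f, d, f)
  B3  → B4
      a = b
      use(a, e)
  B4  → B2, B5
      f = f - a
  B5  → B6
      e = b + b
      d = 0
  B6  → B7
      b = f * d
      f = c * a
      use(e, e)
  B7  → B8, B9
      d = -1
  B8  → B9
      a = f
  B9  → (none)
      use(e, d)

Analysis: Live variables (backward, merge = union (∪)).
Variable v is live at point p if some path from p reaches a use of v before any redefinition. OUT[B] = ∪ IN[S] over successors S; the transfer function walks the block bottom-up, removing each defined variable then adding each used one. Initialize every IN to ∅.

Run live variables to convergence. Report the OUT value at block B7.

Answer: {d, e, f}

Trace:
Fixpoint table:
  B0: | IN={b, c, e} | OUT={b, c, d, e, f}
  B1: | IN={b, c, d, e, f} | OUT={b, c, d, e, f}
  B2: | IN={b, c, d, e, f} | OUT={b, c, d, e, f}
  B3: | IN={b, c, d, e, f} | OUT={a, b, c, d, e, f}
  B4: | IN={a, b, c, d, e, f} | OUT={a, b, c, d, e, f}
  B5: | IN={a, b, c, f} | OUT={a, c, d, e, f}
  B6: | IN={a, c, d, e, f} | OUT={e, f}
  B7: | IN={e, f} | OUT={d, e, f}
  B8: | IN={d, e, f} | OUT={d, e}
  B9: | IN={d, e} | OUT={}

Merge at B7: OUT[B7] = IN[B8] ⊔ IN[B9] = {d, e, f}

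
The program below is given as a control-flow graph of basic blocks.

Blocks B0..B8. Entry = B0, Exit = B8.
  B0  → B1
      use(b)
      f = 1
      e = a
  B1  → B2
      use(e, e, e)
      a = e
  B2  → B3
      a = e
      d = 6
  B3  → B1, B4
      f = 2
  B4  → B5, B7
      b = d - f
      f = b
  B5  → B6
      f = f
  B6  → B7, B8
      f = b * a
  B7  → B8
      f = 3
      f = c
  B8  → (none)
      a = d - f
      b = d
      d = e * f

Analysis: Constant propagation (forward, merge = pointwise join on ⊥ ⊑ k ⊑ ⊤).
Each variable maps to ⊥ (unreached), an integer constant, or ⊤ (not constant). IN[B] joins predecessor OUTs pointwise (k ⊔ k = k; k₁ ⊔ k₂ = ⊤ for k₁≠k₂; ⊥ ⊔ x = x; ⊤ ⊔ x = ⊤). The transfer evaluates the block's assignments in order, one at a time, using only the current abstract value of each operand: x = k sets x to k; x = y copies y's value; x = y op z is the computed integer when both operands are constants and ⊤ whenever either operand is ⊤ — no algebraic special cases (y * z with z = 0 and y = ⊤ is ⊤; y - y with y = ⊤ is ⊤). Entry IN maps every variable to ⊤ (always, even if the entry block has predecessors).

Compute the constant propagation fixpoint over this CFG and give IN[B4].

Answer: {a: ⊤, b: ⊤, c: ⊤, d: 6, e: ⊤, f: 2}

Trace:
Per-block solution:
  B0: | IN=(all ⊤) | OUT={f:1; rest ⊤}
  B1: | IN=(all ⊤) | OUT=(all ⊤)
  B2: | IN=(all ⊤) | OUT={d:6; rest ⊤}
  B3: | IN={d:6; rest ⊤} | OUT={d:6, f:2; rest ⊤}
  B4: | IN={d:6, f:2; rest ⊤} | OUT={b:4, d:6, f:4; rest ⊤}
  B5: | IN={b:4, d:6, f:4; rest ⊤} | OUT={b:4, d:6, f:4; rest ⊤}
  B6: | IN={b:4, d:6, f:4; rest ⊤} | OUT={b:4, d:6; rest ⊤}
  B7: | IN={b:4, d:6; rest ⊤} | OUT={b:4, d:6; rest ⊤}
  B8: | IN={b:4, d:6; rest ⊤} | OUT={b:6; rest ⊤}

Merge at B4: IN[B4] = OUT[B3] = {a: ⊤, b: ⊤, c: ⊤, d: 6, e: ⊤, f: 2}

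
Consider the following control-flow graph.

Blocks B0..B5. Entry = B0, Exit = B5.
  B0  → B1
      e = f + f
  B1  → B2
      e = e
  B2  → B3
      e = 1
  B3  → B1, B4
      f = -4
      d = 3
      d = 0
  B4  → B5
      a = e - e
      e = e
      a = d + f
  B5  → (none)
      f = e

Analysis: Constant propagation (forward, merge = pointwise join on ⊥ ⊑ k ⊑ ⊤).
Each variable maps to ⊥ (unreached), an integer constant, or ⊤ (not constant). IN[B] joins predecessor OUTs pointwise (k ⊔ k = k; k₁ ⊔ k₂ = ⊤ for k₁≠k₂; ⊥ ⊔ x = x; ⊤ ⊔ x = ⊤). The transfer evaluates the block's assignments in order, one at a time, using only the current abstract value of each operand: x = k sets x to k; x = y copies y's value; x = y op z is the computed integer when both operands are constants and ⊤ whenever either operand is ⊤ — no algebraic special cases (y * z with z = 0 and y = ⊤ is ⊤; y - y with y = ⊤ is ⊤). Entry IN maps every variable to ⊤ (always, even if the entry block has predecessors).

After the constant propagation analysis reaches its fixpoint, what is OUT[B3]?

Per-block solution:
  B0: | IN=(all ⊤) | OUT=(all ⊤)
  B1: | IN=(all ⊤) | OUT=(all ⊤)
  B2: | IN=(all ⊤) | OUT={e:1; rest ⊤}
  B3: | IN={e:1; rest ⊤} | OUT={d:0, e:1, f:-4; rest ⊤}
  B4: | IN={d:0, e:1, f:-4; rest ⊤} | OUT={a:-4, d:0, e:1, f:-4; rest ⊤}
  B5: | IN={a:-4, d:0, e:1, f:-4; rest ⊤} | OUT={a:-4, d:0, e:1, f:1; rest ⊤}

Merge at B3: IN[B3] = OUT[B2] = {a: ⊤, b: ⊤, c: ⊤, d: ⊤, e: 1, f: ⊤}
Applying B3's transfer function to that IN value gives OUT[B3] (row B3 above).

Answer: {a: ⊤, b: ⊤, c: ⊤, d: 0, e: 1, f: -4}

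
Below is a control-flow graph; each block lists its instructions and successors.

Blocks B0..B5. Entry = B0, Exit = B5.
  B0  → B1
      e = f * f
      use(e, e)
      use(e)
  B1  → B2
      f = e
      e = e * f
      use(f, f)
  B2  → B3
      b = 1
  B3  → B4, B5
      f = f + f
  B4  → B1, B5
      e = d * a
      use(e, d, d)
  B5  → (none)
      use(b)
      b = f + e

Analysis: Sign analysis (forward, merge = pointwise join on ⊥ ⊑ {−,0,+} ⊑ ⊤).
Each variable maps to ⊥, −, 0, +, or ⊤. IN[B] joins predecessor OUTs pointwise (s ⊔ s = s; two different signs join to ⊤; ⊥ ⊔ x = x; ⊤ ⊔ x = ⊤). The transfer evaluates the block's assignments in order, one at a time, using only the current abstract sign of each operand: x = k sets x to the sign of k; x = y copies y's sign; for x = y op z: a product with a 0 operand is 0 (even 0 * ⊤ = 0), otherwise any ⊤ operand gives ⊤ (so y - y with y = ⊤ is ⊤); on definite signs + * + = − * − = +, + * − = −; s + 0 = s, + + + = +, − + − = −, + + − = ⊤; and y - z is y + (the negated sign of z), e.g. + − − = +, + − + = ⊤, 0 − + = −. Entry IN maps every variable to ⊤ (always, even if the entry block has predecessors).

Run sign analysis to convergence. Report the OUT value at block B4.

Converged values:
  B0:  IN=(all ⊤)  OUT=(all ⊤)
  B1:  IN=(all ⊤)  OUT=(all ⊤)
  B2:  IN=(all ⊤)  OUT={b:+; rest ⊤}
  B3:  IN={b:+; rest ⊤}  OUT={b:+; rest ⊤}
  B4:  IN={b:+; rest ⊤}  OUT={b:+; rest ⊤}
  B5:  IN={b:+; rest ⊤}  OUT=(all ⊤)

Merge at B4: IN[B4] = OUT[B3] = {a: ⊤, b: +, c: ⊤, d: ⊤, e: ⊤, f: ⊤}
Applying B4's transfer function to that IN value gives OUT[B4] (row B4 above).

Answer: {a: ⊤, b: +, c: ⊤, d: ⊤, e: ⊤, f: ⊤}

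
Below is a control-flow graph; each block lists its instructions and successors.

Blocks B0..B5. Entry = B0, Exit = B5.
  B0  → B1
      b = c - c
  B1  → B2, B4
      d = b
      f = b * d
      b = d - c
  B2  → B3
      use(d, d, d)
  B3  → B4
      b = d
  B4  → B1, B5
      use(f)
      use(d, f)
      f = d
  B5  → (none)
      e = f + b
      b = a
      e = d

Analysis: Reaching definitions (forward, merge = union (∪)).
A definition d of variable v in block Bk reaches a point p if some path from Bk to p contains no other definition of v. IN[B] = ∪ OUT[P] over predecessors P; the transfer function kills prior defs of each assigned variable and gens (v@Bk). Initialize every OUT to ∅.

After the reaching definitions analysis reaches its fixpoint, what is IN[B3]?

Fixpoint table:
  B0: | IN={} | OUT={b@B0}
  B1: | IN={b@B0, b@B1, b@B3, d@B1, f@B4} | OUT={b@B1, d@B1, f@B1}
  B2: | IN={b@B1, d@B1, f@B1} | OUT={b@B1, d@B1, f@B1}
  B3: | IN={b@B1, d@B1, f@B1} | OUT={b@B3, d@B1, f@B1}
  B4: | IN={b@B1, b@B3, d@B1, f@B1} | OUT={b@B1, b@B3, d@B1, f@B4}
  B5: | IN={b@B1, b@B3, d@B1, f@B4} | OUT={b@B5, d@B1, e@B5, f@B4}

Merge at B3: IN[B3] = OUT[B2] = {b@B1, d@B1, f@B1}

Answer: {b@B1, d@B1, f@B1}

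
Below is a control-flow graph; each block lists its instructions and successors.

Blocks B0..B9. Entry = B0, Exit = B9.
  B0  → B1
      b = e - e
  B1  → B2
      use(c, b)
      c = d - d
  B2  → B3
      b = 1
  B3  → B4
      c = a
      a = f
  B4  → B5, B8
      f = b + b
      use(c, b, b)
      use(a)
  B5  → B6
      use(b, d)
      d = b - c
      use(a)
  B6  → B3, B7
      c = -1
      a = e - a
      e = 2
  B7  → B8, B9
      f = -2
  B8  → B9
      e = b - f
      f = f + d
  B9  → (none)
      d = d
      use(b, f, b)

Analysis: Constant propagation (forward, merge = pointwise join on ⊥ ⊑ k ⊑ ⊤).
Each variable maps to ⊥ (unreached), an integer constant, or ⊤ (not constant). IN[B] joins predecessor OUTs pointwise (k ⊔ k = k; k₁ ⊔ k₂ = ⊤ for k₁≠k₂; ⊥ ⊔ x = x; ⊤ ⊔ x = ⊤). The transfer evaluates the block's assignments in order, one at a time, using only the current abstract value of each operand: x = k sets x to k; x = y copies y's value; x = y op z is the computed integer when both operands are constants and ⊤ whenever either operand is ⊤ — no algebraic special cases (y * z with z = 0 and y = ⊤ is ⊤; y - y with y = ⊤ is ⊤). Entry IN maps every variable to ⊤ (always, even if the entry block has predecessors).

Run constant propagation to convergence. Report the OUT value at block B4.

Answer: {a: ⊤, b: 1, c: ⊤, d: ⊤, e: ⊤, f: 2}

Trace:
Fixpoint table:
  B0:  IN=(all ⊤)  OUT=(all ⊤)
  B1:  IN=(all ⊤)  OUT=(all ⊤)
  B2:  IN=(all ⊤)  OUT={b:1; rest ⊤}
  B3:  IN={b:1; rest ⊤}  OUT={b:1; rest ⊤}
  B4:  IN={b:1; rest ⊤}  OUT={b:1, f:2; rest ⊤}
  B5:  IN={b:1, f:2; rest ⊤}  OUT={b:1, f:2; rest ⊤}
  B6:  IN={b:1, f:2; rest ⊤}  OUT={b:1, c:-1, e:2, f:2; rest ⊤}
  B7:  IN={b:1, c:-1, e:2, f:2; rest ⊤}  OUT={b:1, c:-1, e:2, f:-2; rest ⊤}
  B8:  IN={b:1; rest ⊤}  OUT={b:1; rest ⊤}
  B9:  IN={b:1; rest ⊤}  OUT={b:1; rest ⊤}

Merge at B4: IN[B4] = OUT[B3] = {a: ⊤, b: 1, c: ⊤, d: ⊤, e: ⊤, f: ⊤}
Applying B4's transfer function to that IN value gives OUT[B4] (row B4 above).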